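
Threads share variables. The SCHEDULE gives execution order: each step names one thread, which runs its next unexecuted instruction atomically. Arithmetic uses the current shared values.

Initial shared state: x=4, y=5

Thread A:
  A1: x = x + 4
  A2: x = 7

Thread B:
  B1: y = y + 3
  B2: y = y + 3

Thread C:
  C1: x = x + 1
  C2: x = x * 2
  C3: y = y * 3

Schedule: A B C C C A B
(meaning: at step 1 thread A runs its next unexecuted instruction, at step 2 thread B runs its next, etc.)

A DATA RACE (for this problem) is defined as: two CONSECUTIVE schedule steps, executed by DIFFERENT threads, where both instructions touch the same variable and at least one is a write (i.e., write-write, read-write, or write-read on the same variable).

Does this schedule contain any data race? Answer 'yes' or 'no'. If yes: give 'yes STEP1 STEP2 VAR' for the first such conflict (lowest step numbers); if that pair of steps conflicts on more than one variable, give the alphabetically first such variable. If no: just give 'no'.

Answer: no

Derivation:
Steps 1,2: A(r=x,w=x) vs B(r=y,w=y). No conflict.
Steps 2,3: B(r=y,w=y) vs C(r=x,w=x). No conflict.
Steps 3,4: same thread (C). No race.
Steps 4,5: same thread (C). No race.
Steps 5,6: C(r=y,w=y) vs A(r=-,w=x). No conflict.
Steps 6,7: A(r=-,w=x) vs B(r=y,w=y). No conflict.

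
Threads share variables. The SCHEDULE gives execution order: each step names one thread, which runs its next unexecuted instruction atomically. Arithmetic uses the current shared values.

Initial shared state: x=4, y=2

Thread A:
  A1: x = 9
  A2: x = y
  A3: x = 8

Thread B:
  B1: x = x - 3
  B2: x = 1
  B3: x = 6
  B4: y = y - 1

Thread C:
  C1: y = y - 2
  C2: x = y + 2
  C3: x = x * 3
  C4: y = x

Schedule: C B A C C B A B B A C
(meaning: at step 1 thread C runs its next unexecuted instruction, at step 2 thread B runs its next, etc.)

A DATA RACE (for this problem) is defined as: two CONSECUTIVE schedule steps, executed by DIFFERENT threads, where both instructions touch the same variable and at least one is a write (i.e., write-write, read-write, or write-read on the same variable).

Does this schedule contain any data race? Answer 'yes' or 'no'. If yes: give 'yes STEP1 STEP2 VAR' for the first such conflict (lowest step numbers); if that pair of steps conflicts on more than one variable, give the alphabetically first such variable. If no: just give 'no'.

Answer: yes 2 3 x

Derivation:
Steps 1,2: C(r=y,w=y) vs B(r=x,w=x). No conflict.
Steps 2,3: B(x = x - 3) vs A(x = 9). RACE on x (W-W).
Steps 3,4: A(x = 9) vs C(x = y + 2). RACE on x (W-W).
Steps 4,5: same thread (C). No race.
Steps 5,6: C(x = x * 3) vs B(x = 1). RACE on x (W-W).
Steps 6,7: B(x = 1) vs A(x = y). RACE on x (W-W).
Steps 7,8: A(x = y) vs B(x = 6). RACE on x (W-W).
Steps 8,9: same thread (B). No race.
Steps 9,10: B(r=y,w=y) vs A(r=-,w=x). No conflict.
Steps 10,11: A(x = 8) vs C(y = x). RACE on x (W-R).
First conflict at steps 2,3.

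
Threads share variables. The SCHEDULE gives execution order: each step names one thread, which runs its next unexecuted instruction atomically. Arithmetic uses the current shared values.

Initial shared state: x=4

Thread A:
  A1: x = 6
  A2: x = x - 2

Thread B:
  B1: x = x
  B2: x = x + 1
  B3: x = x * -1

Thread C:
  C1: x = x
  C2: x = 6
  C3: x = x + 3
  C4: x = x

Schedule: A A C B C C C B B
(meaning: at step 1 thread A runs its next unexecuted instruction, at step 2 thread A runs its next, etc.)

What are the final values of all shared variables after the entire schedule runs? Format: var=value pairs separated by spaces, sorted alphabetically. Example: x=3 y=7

Answer: x=-10

Derivation:
Step 1: thread A executes A1 (x = 6). Shared: x=6. PCs: A@1 B@0 C@0
Step 2: thread A executes A2 (x = x - 2). Shared: x=4. PCs: A@2 B@0 C@0
Step 3: thread C executes C1 (x = x). Shared: x=4. PCs: A@2 B@0 C@1
Step 4: thread B executes B1 (x = x). Shared: x=4. PCs: A@2 B@1 C@1
Step 5: thread C executes C2 (x = 6). Shared: x=6. PCs: A@2 B@1 C@2
Step 6: thread C executes C3 (x = x + 3). Shared: x=9. PCs: A@2 B@1 C@3
Step 7: thread C executes C4 (x = x). Shared: x=9. PCs: A@2 B@1 C@4
Step 8: thread B executes B2 (x = x + 1). Shared: x=10. PCs: A@2 B@2 C@4
Step 9: thread B executes B3 (x = x * -1). Shared: x=-10. PCs: A@2 B@3 C@4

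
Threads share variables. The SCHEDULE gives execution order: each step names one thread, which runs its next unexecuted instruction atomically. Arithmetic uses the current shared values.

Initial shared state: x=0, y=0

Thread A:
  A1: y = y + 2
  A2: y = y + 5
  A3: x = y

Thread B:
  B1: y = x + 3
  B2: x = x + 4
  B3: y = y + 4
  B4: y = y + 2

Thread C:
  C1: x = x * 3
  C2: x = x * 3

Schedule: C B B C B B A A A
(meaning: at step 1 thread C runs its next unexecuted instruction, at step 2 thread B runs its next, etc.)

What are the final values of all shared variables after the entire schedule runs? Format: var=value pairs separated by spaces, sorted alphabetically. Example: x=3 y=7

Step 1: thread C executes C1 (x = x * 3). Shared: x=0 y=0. PCs: A@0 B@0 C@1
Step 2: thread B executes B1 (y = x + 3). Shared: x=0 y=3. PCs: A@0 B@1 C@1
Step 3: thread B executes B2 (x = x + 4). Shared: x=4 y=3. PCs: A@0 B@2 C@1
Step 4: thread C executes C2 (x = x * 3). Shared: x=12 y=3. PCs: A@0 B@2 C@2
Step 5: thread B executes B3 (y = y + 4). Shared: x=12 y=7. PCs: A@0 B@3 C@2
Step 6: thread B executes B4 (y = y + 2). Shared: x=12 y=9. PCs: A@0 B@4 C@2
Step 7: thread A executes A1 (y = y + 2). Shared: x=12 y=11. PCs: A@1 B@4 C@2
Step 8: thread A executes A2 (y = y + 5). Shared: x=12 y=16. PCs: A@2 B@4 C@2
Step 9: thread A executes A3 (x = y). Shared: x=16 y=16. PCs: A@3 B@4 C@2

Answer: x=16 y=16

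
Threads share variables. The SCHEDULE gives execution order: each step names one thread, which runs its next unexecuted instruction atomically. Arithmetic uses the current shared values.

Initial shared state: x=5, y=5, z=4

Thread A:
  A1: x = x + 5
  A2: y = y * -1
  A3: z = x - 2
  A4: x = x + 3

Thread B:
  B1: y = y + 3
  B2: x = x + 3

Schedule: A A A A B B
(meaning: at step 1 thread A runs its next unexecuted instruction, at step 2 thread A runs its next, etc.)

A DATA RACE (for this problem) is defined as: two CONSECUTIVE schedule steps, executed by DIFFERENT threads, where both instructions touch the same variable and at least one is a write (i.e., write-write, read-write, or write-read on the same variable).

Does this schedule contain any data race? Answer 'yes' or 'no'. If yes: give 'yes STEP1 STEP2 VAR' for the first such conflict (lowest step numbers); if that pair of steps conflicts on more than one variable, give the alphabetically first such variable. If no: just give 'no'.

Steps 1,2: same thread (A). No race.
Steps 2,3: same thread (A). No race.
Steps 3,4: same thread (A). No race.
Steps 4,5: A(r=x,w=x) vs B(r=y,w=y). No conflict.
Steps 5,6: same thread (B). No race.

Answer: no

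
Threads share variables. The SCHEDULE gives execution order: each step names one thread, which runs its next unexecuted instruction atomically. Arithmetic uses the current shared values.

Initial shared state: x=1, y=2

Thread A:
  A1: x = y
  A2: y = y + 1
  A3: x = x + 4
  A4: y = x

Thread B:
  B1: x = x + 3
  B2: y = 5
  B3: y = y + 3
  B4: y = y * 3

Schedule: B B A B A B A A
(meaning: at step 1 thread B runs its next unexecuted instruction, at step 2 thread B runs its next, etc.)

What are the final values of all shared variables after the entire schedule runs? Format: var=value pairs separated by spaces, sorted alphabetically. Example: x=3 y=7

Step 1: thread B executes B1 (x = x + 3). Shared: x=4 y=2. PCs: A@0 B@1
Step 2: thread B executes B2 (y = 5). Shared: x=4 y=5. PCs: A@0 B@2
Step 3: thread A executes A1 (x = y). Shared: x=5 y=5. PCs: A@1 B@2
Step 4: thread B executes B3 (y = y + 3). Shared: x=5 y=8. PCs: A@1 B@3
Step 5: thread A executes A2 (y = y + 1). Shared: x=5 y=9. PCs: A@2 B@3
Step 6: thread B executes B4 (y = y * 3). Shared: x=5 y=27. PCs: A@2 B@4
Step 7: thread A executes A3 (x = x + 4). Shared: x=9 y=27. PCs: A@3 B@4
Step 8: thread A executes A4 (y = x). Shared: x=9 y=9. PCs: A@4 B@4

Answer: x=9 y=9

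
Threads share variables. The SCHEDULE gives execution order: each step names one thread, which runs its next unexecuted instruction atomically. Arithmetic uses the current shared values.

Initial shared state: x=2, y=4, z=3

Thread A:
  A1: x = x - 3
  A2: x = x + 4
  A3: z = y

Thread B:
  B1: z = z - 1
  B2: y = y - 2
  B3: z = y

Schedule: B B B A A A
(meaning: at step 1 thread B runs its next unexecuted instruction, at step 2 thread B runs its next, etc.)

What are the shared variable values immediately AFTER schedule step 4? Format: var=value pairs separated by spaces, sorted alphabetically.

Answer: x=-1 y=2 z=2

Derivation:
Step 1: thread B executes B1 (z = z - 1). Shared: x=2 y=4 z=2. PCs: A@0 B@1
Step 2: thread B executes B2 (y = y - 2). Shared: x=2 y=2 z=2. PCs: A@0 B@2
Step 3: thread B executes B3 (z = y). Shared: x=2 y=2 z=2. PCs: A@0 B@3
Step 4: thread A executes A1 (x = x - 3). Shared: x=-1 y=2 z=2. PCs: A@1 B@3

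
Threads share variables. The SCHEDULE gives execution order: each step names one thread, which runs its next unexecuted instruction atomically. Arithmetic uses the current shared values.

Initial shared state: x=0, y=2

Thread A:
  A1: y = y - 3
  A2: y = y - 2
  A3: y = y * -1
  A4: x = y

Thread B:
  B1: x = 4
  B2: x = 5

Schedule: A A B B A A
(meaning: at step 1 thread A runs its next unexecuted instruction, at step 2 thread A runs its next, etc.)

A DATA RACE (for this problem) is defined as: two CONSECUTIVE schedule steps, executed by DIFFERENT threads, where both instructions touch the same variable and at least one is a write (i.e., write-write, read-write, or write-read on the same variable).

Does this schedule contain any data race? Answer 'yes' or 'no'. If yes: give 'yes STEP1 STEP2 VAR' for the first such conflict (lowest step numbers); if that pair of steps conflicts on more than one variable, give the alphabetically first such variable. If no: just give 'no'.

Steps 1,2: same thread (A). No race.
Steps 2,3: A(r=y,w=y) vs B(r=-,w=x). No conflict.
Steps 3,4: same thread (B). No race.
Steps 4,5: B(r=-,w=x) vs A(r=y,w=y). No conflict.
Steps 5,6: same thread (A). No race.

Answer: no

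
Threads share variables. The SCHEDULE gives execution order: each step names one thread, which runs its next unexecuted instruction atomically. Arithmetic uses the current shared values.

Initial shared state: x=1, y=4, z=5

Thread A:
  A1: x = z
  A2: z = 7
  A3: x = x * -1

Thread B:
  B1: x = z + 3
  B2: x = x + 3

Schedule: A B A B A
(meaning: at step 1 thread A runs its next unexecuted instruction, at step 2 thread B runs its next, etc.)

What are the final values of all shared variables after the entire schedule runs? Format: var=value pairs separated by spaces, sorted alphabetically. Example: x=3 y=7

Step 1: thread A executes A1 (x = z). Shared: x=5 y=4 z=5. PCs: A@1 B@0
Step 2: thread B executes B1 (x = z + 3). Shared: x=8 y=4 z=5. PCs: A@1 B@1
Step 3: thread A executes A2 (z = 7). Shared: x=8 y=4 z=7. PCs: A@2 B@1
Step 4: thread B executes B2 (x = x + 3). Shared: x=11 y=4 z=7. PCs: A@2 B@2
Step 5: thread A executes A3 (x = x * -1). Shared: x=-11 y=4 z=7. PCs: A@3 B@2

Answer: x=-11 y=4 z=7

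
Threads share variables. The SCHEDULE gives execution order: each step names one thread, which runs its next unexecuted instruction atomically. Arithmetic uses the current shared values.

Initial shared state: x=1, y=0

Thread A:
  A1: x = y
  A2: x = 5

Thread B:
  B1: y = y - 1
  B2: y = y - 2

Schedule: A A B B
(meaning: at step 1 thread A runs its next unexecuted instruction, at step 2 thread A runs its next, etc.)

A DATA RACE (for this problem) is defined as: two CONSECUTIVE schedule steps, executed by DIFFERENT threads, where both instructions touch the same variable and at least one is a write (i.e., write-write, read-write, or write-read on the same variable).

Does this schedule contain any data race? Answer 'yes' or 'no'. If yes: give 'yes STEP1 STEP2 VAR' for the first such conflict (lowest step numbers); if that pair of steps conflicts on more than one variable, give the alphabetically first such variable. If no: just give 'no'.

Steps 1,2: same thread (A). No race.
Steps 2,3: A(r=-,w=x) vs B(r=y,w=y). No conflict.
Steps 3,4: same thread (B). No race.

Answer: no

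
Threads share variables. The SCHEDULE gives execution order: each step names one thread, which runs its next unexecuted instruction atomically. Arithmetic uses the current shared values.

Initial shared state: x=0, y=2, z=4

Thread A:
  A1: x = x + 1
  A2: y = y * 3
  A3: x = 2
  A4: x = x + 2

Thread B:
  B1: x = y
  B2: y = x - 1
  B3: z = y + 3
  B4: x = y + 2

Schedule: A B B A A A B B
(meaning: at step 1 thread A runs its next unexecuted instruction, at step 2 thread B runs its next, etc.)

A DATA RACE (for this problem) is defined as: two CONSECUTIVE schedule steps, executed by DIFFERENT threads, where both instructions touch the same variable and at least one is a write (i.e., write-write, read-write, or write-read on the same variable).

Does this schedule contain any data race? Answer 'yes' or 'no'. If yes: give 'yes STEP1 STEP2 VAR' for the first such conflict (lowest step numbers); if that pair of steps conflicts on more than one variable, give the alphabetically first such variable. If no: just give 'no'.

Steps 1,2: A(x = x + 1) vs B(x = y). RACE on x (W-W).
Steps 2,3: same thread (B). No race.
Steps 3,4: B(y = x - 1) vs A(y = y * 3). RACE on y (W-W).
Steps 4,5: same thread (A). No race.
Steps 5,6: same thread (A). No race.
Steps 6,7: A(r=x,w=x) vs B(r=y,w=z). No conflict.
Steps 7,8: same thread (B). No race.
First conflict at steps 1,2.

Answer: yes 1 2 x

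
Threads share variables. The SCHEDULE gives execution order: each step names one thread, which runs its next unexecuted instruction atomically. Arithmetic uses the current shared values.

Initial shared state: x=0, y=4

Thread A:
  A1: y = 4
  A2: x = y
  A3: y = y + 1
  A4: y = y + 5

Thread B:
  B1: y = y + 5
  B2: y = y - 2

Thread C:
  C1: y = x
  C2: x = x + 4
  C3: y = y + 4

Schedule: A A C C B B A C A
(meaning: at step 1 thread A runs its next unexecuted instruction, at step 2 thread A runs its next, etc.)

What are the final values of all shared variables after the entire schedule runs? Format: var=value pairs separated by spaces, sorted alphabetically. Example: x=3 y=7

Step 1: thread A executes A1 (y = 4). Shared: x=0 y=4. PCs: A@1 B@0 C@0
Step 2: thread A executes A2 (x = y). Shared: x=4 y=4. PCs: A@2 B@0 C@0
Step 3: thread C executes C1 (y = x). Shared: x=4 y=4. PCs: A@2 B@0 C@1
Step 4: thread C executes C2 (x = x + 4). Shared: x=8 y=4. PCs: A@2 B@0 C@2
Step 5: thread B executes B1 (y = y + 5). Shared: x=8 y=9. PCs: A@2 B@1 C@2
Step 6: thread B executes B2 (y = y - 2). Shared: x=8 y=7. PCs: A@2 B@2 C@2
Step 7: thread A executes A3 (y = y + 1). Shared: x=8 y=8. PCs: A@3 B@2 C@2
Step 8: thread C executes C3 (y = y + 4). Shared: x=8 y=12. PCs: A@3 B@2 C@3
Step 9: thread A executes A4 (y = y + 5). Shared: x=8 y=17. PCs: A@4 B@2 C@3

Answer: x=8 y=17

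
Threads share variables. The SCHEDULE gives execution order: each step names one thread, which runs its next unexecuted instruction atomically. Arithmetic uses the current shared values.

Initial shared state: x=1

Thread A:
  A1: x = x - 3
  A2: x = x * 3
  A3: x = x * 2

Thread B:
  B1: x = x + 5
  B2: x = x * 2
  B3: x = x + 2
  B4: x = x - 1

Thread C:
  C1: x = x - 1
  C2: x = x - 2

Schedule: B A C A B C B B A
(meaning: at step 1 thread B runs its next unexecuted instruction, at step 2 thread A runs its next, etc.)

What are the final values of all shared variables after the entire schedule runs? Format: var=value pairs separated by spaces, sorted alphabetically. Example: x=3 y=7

Step 1: thread B executes B1 (x = x + 5). Shared: x=6. PCs: A@0 B@1 C@0
Step 2: thread A executes A1 (x = x - 3). Shared: x=3. PCs: A@1 B@1 C@0
Step 3: thread C executes C1 (x = x - 1). Shared: x=2. PCs: A@1 B@1 C@1
Step 4: thread A executes A2 (x = x * 3). Shared: x=6. PCs: A@2 B@1 C@1
Step 5: thread B executes B2 (x = x * 2). Shared: x=12. PCs: A@2 B@2 C@1
Step 6: thread C executes C2 (x = x - 2). Shared: x=10. PCs: A@2 B@2 C@2
Step 7: thread B executes B3 (x = x + 2). Shared: x=12. PCs: A@2 B@3 C@2
Step 8: thread B executes B4 (x = x - 1). Shared: x=11. PCs: A@2 B@4 C@2
Step 9: thread A executes A3 (x = x * 2). Shared: x=22. PCs: A@3 B@4 C@2

Answer: x=22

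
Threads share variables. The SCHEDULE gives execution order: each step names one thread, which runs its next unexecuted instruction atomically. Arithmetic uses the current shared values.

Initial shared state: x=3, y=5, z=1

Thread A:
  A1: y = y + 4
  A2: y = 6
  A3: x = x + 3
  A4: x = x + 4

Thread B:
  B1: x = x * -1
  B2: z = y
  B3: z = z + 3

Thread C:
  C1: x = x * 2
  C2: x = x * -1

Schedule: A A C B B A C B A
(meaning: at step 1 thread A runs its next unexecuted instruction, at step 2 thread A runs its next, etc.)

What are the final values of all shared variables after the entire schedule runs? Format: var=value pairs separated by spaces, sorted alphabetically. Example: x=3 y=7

Answer: x=7 y=6 z=9

Derivation:
Step 1: thread A executes A1 (y = y + 4). Shared: x=3 y=9 z=1. PCs: A@1 B@0 C@0
Step 2: thread A executes A2 (y = 6). Shared: x=3 y=6 z=1. PCs: A@2 B@0 C@0
Step 3: thread C executes C1 (x = x * 2). Shared: x=6 y=6 z=1. PCs: A@2 B@0 C@1
Step 4: thread B executes B1 (x = x * -1). Shared: x=-6 y=6 z=1. PCs: A@2 B@1 C@1
Step 5: thread B executes B2 (z = y). Shared: x=-6 y=6 z=6. PCs: A@2 B@2 C@1
Step 6: thread A executes A3 (x = x + 3). Shared: x=-3 y=6 z=6. PCs: A@3 B@2 C@1
Step 7: thread C executes C2 (x = x * -1). Shared: x=3 y=6 z=6. PCs: A@3 B@2 C@2
Step 8: thread B executes B3 (z = z + 3). Shared: x=3 y=6 z=9. PCs: A@3 B@3 C@2
Step 9: thread A executes A4 (x = x + 4). Shared: x=7 y=6 z=9. PCs: A@4 B@3 C@2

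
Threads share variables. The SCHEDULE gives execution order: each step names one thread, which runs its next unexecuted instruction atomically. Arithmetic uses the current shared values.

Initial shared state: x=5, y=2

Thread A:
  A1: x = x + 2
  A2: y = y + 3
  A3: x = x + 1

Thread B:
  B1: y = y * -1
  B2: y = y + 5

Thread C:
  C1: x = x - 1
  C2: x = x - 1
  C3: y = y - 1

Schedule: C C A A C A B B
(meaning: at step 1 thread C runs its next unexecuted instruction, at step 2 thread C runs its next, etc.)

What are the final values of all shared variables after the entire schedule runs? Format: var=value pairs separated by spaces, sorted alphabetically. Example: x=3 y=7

Answer: x=6 y=1

Derivation:
Step 1: thread C executes C1 (x = x - 1). Shared: x=4 y=2. PCs: A@0 B@0 C@1
Step 2: thread C executes C2 (x = x - 1). Shared: x=3 y=2. PCs: A@0 B@0 C@2
Step 3: thread A executes A1 (x = x + 2). Shared: x=5 y=2. PCs: A@1 B@0 C@2
Step 4: thread A executes A2 (y = y + 3). Shared: x=5 y=5. PCs: A@2 B@0 C@2
Step 5: thread C executes C3 (y = y - 1). Shared: x=5 y=4. PCs: A@2 B@0 C@3
Step 6: thread A executes A3 (x = x + 1). Shared: x=6 y=4. PCs: A@3 B@0 C@3
Step 7: thread B executes B1 (y = y * -1). Shared: x=6 y=-4. PCs: A@3 B@1 C@3
Step 8: thread B executes B2 (y = y + 5). Shared: x=6 y=1. PCs: A@3 B@2 C@3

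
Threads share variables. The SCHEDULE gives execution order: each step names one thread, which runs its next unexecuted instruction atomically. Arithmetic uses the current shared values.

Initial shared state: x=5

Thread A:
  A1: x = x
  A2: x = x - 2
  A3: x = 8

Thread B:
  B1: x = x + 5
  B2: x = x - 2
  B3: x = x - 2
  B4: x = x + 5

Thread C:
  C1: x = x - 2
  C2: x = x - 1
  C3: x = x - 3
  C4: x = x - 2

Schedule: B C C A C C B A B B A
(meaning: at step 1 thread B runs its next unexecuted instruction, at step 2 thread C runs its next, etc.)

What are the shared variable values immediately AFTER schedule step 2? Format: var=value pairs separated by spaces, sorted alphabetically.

Answer: x=8

Derivation:
Step 1: thread B executes B1 (x = x + 5). Shared: x=10. PCs: A@0 B@1 C@0
Step 2: thread C executes C1 (x = x - 2). Shared: x=8. PCs: A@0 B@1 C@1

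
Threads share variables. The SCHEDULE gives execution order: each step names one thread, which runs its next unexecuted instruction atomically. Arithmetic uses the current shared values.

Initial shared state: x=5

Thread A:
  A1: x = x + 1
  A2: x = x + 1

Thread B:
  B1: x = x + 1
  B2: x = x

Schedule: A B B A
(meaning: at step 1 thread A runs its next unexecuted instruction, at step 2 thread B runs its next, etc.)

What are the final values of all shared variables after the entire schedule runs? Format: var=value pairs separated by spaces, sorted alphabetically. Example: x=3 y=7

Step 1: thread A executes A1 (x = x + 1). Shared: x=6. PCs: A@1 B@0
Step 2: thread B executes B1 (x = x + 1). Shared: x=7. PCs: A@1 B@1
Step 3: thread B executes B2 (x = x). Shared: x=7. PCs: A@1 B@2
Step 4: thread A executes A2 (x = x + 1). Shared: x=8. PCs: A@2 B@2

Answer: x=8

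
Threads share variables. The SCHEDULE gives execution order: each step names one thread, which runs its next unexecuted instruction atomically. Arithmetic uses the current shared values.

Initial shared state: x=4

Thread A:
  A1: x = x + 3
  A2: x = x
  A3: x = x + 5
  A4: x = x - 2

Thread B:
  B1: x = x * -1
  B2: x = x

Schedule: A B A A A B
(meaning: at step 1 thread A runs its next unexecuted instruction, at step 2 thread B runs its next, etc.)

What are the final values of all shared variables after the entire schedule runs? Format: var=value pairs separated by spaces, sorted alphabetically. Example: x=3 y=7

Answer: x=-4

Derivation:
Step 1: thread A executes A1 (x = x + 3). Shared: x=7. PCs: A@1 B@0
Step 2: thread B executes B1 (x = x * -1). Shared: x=-7. PCs: A@1 B@1
Step 3: thread A executes A2 (x = x). Shared: x=-7. PCs: A@2 B@1
Step 4: thread A executes A3 (x = x + 5). Shared: x=-2. PCs: A@3 B@1
Step 5: thread A executes A4 (x = x - 2). Shared: x=-4. PCs: A@4 B@1
Step 6: thread B executes B2 (x = x). Shared: x=-4. PCs: A@4 B@2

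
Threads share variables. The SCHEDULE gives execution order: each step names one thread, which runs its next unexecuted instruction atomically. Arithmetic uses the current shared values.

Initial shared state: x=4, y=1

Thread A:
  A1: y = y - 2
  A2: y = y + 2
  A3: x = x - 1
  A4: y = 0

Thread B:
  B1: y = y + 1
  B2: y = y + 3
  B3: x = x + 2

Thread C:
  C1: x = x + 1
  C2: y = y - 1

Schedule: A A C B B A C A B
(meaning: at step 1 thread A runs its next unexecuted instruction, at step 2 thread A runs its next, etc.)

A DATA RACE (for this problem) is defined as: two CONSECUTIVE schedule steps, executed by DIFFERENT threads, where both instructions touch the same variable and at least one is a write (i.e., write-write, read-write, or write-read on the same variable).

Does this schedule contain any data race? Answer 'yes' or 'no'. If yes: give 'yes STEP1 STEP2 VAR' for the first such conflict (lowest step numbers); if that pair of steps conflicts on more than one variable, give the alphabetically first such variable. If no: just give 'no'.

Steps 1,2: same thread (A). No race.
Steps 2,3: A(r=y,w=y) vs C(r=x,w=x). No conflict.
Steps 3,4: C(r=x,w=x) vs B(r=y,w=y). No conflict.
Steps 4,5: same thread (B). No race.
Steps 5,6: B(r=y,w=y) vs A(r=x,w=x). No conflict.
Steps 6,7: A(r=x,w=x) vs C(r=y,w=y). No conflict.
Steps 7,8: C(y = y - 1) vs A(y = 0). RACE on y (W-W).
Steps 8,9: A(r=-,w=y) vs B(r=x,w=x). No conflict.
First conflict at steps 7,8.

Answer: yes 7 8 y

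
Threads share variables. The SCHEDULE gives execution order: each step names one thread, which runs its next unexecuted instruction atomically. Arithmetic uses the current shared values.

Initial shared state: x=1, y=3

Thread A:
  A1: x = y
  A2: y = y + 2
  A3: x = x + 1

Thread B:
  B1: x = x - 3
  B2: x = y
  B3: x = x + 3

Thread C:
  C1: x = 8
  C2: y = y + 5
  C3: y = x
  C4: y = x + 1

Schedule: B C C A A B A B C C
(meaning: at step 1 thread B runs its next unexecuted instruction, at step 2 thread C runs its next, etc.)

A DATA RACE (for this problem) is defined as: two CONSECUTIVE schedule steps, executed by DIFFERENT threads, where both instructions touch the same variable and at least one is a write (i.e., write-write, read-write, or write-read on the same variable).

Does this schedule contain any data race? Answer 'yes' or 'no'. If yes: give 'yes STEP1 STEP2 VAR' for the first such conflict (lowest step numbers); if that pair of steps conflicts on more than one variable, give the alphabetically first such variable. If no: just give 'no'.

Answer: yes 1 2 x

Derivation:
Steps 1,2: B(x = x - 3) vs C(x = 8). RACE on x (W-W).
Steps 2,3: same thread (C). No race.
Steps 3,4: C(y = y + 5) vs A(x = y). RACE on y (W-R).
Steps 4,5: same thread (A). No race.
Steps 5,6: A(y = y + 2) vs B(x = y). RACE on y (W-R).
Steps 6,7: B(x = y) vs A(x = x + 1). RACE on x (W-W).
Steps 7,8: A(x = x + 1) vs B(x = x + 3). RACE on x (W-W).
Steps 8,9: B(x = x + 3) vs C(y = x). RACE on x (W-R).
Steps 9,10: same thread (C). No race.
First conflict at steps 1,2.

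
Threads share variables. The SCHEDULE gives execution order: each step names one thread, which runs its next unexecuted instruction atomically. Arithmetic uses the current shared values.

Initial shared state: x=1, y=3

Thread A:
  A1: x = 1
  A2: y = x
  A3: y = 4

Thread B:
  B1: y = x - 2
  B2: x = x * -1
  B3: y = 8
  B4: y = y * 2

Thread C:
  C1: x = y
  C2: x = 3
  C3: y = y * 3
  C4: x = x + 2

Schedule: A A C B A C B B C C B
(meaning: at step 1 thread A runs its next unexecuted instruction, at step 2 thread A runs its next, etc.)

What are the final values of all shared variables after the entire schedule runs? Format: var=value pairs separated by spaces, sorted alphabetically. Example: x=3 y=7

Answer: x=-1 y=48

Derivation:
Step 1: thread A executes A1 (x = 1). Shared: x=1 y=3. PCs: A@1 B@0 C@0
Step 2: thread A executes A2 (y = x). Shared: x=1 y=1. PCs: A@2 B@0 C@0
Step 3: thread C executes C1 (x = y). Shared: x=1 y=1. PCs: A@2 B@0 C@1
Step 4: thread B executes B1 (y = x - 2). Shared: x=1 y=-1. PCs: A@2 B@1 C@1
Step 5: thread A executes A3 (y = 4). Shared: x=1 y=4. PCs: A@3 B@1 C@1
Step 6: thread C executes C2 (x = 3). Shared: x=3 y=4. PCs: A@3 B@1 C@2
Step 7: thread B executes B2 (x = x * -1). Shared: x=-3 y=4. PCs: A@3 B@2 C@2
Step 8: thread B executes B3 (y = 8). Shared: x=-3 y=8. PCs: A@3 B@3 C@2
Step 9: thread C executes C3 (y = y * 3). Shared: x=-3 y=24. PCs: A@3 B@3 C@3
Step 10: thread C executes C4 (x = x + 2). Shared: x=-1 y=24. PCs: A@3 B@3 C@4
Step 11: thread B executes B4 (y = y * 2). Shared: x=-1 y=48. PCs: A@3 B@4 C@4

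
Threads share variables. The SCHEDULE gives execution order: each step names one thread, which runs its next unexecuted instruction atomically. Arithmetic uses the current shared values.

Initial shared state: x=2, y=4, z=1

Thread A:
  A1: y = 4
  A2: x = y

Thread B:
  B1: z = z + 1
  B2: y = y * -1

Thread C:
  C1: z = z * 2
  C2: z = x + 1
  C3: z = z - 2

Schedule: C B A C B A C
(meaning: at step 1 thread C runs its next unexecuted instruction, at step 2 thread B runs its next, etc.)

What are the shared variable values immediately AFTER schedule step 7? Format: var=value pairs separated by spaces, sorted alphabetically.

Step 1: thread C executes C1 (z = z * 2). Shared: x=2 y=4 z=2. PCs: A@0 B@0 C@1
Step 2: thread B executes B1 (z = z + 1). Shared: x=2 y=4 z=3. PCs: A@0 B@1 C@1
Step 3: thread A executes A1 (y = 4). Shared: x=2 y=4 z=3. PCs: A@1 B@1 C@1
Step 4: thread C executes C2 (z = x + 1). Shared: x=2 y=4 z=3. PCs: A@1 B@1 C@2
Step 5: thread B executes B2 (y = y * -1). Shared: x=2 y=-4 z=3. PCs: A@1 B@2 C@2
Step 6: thread A executes A2 (x = y). Shared: x=-4 y=-4 z=3. PCs: A@2 B@2 C@2
Step 7: thread C executes C3 (z = z - 2). Shared: x=-4 y=-4 z=1. PCs: A@2 B@2 C@3

Answer: x=-4 y=-4 z=1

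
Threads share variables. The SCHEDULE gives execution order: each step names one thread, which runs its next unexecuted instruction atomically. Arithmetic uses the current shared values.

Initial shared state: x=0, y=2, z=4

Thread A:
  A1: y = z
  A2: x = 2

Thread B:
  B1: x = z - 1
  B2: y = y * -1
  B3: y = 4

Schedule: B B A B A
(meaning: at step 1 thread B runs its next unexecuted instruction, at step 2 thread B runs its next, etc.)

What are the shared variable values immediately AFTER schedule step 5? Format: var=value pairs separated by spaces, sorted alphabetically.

Answer: x=2 y=4 z=4

Derivation:
Step 1: thread B executes B1 (x = z - 1). Shared: x=3 y=2 z=4. PCs: A@0 B@1
Step 2: thread B executes B2 (y = y * -1). Shared: x=3 y=-2 z=4. PCs: A@0 B@2
Step 3: thread A executes A1 (y = z). Shared: x=3 y=4 z=4. PCs: A@1 B@2
Step 4: thread B executes B3 (y = 4). Shared: x=3 y=4 z=4. PCs: A@1 B@3
Step 5: thread A executes A2 (x = 2). Shared: x=2 y=4 z=4. PCs: A@2 B@3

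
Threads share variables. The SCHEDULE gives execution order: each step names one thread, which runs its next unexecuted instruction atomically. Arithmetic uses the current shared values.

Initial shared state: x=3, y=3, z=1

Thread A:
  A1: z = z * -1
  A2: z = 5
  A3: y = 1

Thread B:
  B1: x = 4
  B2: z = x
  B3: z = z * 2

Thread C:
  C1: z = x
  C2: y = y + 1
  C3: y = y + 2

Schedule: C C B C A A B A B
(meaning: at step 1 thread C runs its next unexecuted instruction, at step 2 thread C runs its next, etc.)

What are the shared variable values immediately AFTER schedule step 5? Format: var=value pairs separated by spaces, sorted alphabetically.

Step 1: thread C executes C1 (z = x). Shared: x=3 y=3 z=3. PCs: A@0 B@0 C@1
Step 2: thread C executes C2 (y = y + 1). Shared: x=3 y=4 z=3. PCs: A@0 B@0 C@2
Step 3: thread B executes B1 (x = 4). Shared: x=4 y=4 z=3. PCs: A@0 B@1 C@2
Step 4: thread C executes C3 (y = y + 2). Shared: x=4 y=6 z=3. PCs: A@0 B@1 C@3
Step 5: thread A executes A1 (z = z * -1). Shared: x=4 y=6 z=-3. PCs: A@1 B@1 C@3

Answer: x=4 y=6 z=-3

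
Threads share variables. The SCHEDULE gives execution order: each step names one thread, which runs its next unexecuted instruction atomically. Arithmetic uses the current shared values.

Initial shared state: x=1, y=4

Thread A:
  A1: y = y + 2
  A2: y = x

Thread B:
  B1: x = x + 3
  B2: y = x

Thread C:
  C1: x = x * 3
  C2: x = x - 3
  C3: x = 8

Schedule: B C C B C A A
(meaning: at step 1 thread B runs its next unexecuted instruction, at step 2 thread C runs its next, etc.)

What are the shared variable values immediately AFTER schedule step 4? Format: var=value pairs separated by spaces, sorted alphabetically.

Step 1: thread B executes B1 (x = x + 3). Shared: x=4 y=4. PCs: A@0 B@1 C@0
Step 2: thread C executes C1 (x = x * 3). Shared: x=12 y=4. PCs: A@0 B@1 C@1
Step 3: thread C executes C2 (x = x - 3). Shared: x=9 y=4. PCs: A@0 B@1 C@2
Step 4: thread B executes B2 (y = x). Shared: x=9 y=9. PCs: A@0 B@2 C@2

Answer: x=9 y=9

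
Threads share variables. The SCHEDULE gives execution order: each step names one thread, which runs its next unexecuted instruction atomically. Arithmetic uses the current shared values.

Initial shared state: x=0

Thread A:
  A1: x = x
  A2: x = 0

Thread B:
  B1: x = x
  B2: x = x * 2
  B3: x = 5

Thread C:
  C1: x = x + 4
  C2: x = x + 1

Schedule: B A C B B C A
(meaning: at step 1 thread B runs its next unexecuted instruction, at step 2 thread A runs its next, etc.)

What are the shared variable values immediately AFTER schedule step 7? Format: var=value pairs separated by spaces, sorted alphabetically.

Answer: x=0

Derivation:
Step 1: thread B executes B1 (x = x). Shared: x=0. PCs: A@0 B@1 C@0
Step 2: thread A executes A1 (x = x). Shared: x=0. PCs: A@1 B@1 C@0
Step 3: thread C executes C1 (x = x + 4). Shared: x=4. PCs: A@1 B@1 C@1
Step 4: thread B executes B2 (x = x * 2). Shared: x=8. PCs: A@1 B@2 C@1
Step 5: thread B executes B3 (x = 5). Shared: x=5. PCs: A@1 B@3 C@1
Step 6: thread C executes C2 (x = x + 1). Shared: x=6. PCs: A@1 B@3 C@2
Step 7: thread A executes A2 (x = 0). Shared: x=0. PCs: A@2 B@3 C@2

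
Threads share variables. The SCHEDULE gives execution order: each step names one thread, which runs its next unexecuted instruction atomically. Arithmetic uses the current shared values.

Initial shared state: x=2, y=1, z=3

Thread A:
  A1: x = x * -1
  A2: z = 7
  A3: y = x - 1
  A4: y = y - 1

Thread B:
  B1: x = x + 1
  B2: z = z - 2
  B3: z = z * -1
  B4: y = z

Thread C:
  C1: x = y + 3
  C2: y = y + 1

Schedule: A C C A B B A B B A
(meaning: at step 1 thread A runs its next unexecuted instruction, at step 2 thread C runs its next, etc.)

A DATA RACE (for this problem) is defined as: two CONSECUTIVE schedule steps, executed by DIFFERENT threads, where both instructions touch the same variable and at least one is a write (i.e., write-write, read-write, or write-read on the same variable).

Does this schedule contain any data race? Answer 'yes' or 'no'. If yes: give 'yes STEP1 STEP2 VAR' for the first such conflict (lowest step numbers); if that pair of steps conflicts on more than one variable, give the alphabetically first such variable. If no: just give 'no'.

Steps 1,2: A(x = x * -1) vs C(x = y + 3). RACE on x (W-W).
Steps 2,3: same thread (C). No race.
Steps 3,4: C(r=y,w=y) vs A(r=-,w=z). No conflict.
Steps 4,5: A(r=-,w=z) vs B(r=x,w=x). No conflict.
Steps 5,6: same thread (B). No race.
Steps 6,7: B(r=z,w=z) vs A(r=x,w=y). No conflict.
Steps 7,8: A(r=x,w=y) vs B(r=z,w=z). No conflict.
Steps 8,9: same thread (B). No race.
Steps 9,10: B(y = z) vs A(y = y - 1). RACE on y (W-W).
First conflict at steps 1,2.

Answer: yes 1 2 x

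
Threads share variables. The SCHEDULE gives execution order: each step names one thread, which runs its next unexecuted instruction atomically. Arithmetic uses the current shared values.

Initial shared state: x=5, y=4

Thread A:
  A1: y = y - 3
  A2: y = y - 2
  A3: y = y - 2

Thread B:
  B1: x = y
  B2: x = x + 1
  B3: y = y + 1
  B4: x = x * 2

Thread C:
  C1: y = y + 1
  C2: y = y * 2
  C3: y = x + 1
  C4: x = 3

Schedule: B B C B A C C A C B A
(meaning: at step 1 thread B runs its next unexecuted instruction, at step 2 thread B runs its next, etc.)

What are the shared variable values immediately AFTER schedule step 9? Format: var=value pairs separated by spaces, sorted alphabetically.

Step 1: thread B executes B1 (x = y). Shared: x=4 y=4. PCs: A@0 B@1 C@0
Step 2: thread B executes B2 (x = x + 1). Shared: x=5 y=4. PCs: A@0 B@2 C@0
Step 3: thread C executes C1 (y = y + 1). Shared: x=5 y=5. PCs: A@0 B@2 C@1
Step 4: thread B executes B3 (y = y + 1). Shared: x=5 y=6. PCs: A@0 B@3 C@1
Step 5: thread A executes A1 (y = y - 3). Shared: x=5 y=3. PCs: A@1 B@3 C@1
Step 6: thread C executes C2 (y = y * 2). Shared: x=5 y=6. PCs: A@1 B@3 C@2
Step 7: thread C executes C3 (y = x + 1). Shared: x=5 y=6. PCs: A@1 B@3 C@3
Step 8: thread A executes A2 (y = y - 2). Shared: x=5 y=4. PCs: A@2 B@3 C@3
Step 9: thread C executes C4 (x = 3). Shared: x=3 y=4. PCs: A@2 B@3 C@4

Answer: x=3 y=4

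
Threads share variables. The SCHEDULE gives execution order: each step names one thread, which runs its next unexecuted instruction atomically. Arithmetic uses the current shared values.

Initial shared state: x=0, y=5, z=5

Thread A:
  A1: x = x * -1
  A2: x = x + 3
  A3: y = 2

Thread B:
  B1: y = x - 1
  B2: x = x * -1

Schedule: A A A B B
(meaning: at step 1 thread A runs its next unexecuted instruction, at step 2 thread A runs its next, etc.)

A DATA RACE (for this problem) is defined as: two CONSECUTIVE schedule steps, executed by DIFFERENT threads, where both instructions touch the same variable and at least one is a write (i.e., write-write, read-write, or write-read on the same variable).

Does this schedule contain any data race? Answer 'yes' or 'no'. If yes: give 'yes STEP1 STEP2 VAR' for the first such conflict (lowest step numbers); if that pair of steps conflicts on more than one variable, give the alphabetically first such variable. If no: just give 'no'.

Answer: yes 3 4 y

Derivation:
Steps 1,2: same thread (A). No race.
Steps 2,3: same thread (A). No race.
Steps 3,4: A(y = 2) vs B(y = x - 1). RACE on y (W-W).
Steps 4,5: same thread (B). No race.
First conflict at steps 3,4.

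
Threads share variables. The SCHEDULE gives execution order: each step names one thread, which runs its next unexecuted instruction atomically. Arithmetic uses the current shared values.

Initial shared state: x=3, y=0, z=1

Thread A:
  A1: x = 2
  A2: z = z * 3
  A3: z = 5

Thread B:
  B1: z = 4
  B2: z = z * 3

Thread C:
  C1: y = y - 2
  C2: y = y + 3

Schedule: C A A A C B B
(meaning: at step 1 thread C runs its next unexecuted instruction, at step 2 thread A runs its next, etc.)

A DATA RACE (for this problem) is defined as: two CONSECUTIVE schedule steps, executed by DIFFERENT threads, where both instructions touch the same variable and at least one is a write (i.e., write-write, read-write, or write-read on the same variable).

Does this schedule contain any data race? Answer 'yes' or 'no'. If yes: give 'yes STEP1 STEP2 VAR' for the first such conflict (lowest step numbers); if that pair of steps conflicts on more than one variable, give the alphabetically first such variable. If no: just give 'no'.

Steps 1,2: C(r=y,w=y) vs A(r=-,w=x). No conflict.
Steps 2,3: same thread (A). No race.
Steps 3,4: same thread (A). No race.
Steps 4,5: A(r=-,w=z) vs C(r=y,w=y). No conflict.
Steps 5,6: C(r=y,w=y) vs B(r=-,w=z). No conflict.
Steps 6,7: same thread (B). No race.

Answer: no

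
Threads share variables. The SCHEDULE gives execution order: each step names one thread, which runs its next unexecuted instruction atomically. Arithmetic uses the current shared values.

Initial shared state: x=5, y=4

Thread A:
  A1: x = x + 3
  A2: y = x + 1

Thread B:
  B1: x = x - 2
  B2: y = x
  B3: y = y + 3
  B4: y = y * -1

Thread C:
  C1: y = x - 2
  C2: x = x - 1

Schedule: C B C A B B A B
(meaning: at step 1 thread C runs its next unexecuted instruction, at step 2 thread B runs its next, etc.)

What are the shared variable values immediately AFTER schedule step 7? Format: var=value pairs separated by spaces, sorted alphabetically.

Answer: x=5 y=6

Derivation:
Step 1: thread C executes C1 (y = x - 2). Shared: x=5 y=3. PCs: A@0 B@0 C@1
Step 2: thread B executes B1 (x = x - 2). Shared: x=3 y=3. PCs: A@0 B@1 C@1
Step 3: thread C executes C2 (x = x - 1). Shared: x=2 y=3. PCs: A@0 B@1 C@2
Step 4: thread A executes A1 (x = x + 3). Shared: x=5 y=3. PCs: A@1 B@1 C@2
Step 5: thread B executes B2 (y = x). Shared: x=5 y=5. PCs: A@1 B@2 C@2
Step 6: thread B executes B3 (y = y + 3). Shared: x=5 y=8. PCs: A@1 B@3 C@2
Step 7: thread A executes A2 (y = x + 1). Shared: x=5 y=6. PCs: A@2 B@3 C@2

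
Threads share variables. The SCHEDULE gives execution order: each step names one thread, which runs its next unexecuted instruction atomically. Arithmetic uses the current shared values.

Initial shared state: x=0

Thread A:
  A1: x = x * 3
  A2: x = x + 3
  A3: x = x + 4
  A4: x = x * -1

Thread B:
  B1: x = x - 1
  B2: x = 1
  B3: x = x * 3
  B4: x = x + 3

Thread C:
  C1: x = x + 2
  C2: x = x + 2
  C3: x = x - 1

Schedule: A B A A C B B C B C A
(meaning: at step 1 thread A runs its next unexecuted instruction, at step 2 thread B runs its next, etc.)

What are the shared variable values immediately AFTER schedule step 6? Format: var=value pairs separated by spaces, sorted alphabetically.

Step 1: thread A executes A1 (x = x * 3). Shared: x=0. PCs: A@1 B@0 C@0
Step 2: thread B executes B1 (x = x - 1). Shared: x=-1. PCs: A@1 B@1 C@0
Step 3: thread A executes A2 (x = x + 3). Shared: x=2. PCs: A@2 B@1 C@0
Step 4: thread A executes A3 (x = x + 4). Shared: x=6. PCs: A@3 B@1 C@0
Step 5: thread C executes C1 (x = x + 2). Shared: x=8. PCs: A@3 B@1 C@1
Step 6: thread B executes B2 (x = 1). Shared: x=1. PCs: A@3 B@2 C@1

Answer: x=1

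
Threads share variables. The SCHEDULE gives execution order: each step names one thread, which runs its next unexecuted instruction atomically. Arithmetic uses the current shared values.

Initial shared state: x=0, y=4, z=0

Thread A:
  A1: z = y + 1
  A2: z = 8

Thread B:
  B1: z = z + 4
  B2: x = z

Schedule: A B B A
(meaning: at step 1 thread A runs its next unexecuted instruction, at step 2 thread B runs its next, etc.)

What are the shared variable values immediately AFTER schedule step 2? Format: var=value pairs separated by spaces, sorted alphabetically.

Step 1: thread A executes A1 (z = y + 1). Shared: x=0 y=4 z=5. PCs: A@1 B@0
Step 2: thread B executes B1 (z = z + 4). Shared: x=0 y=4 z=9. PCs: A@1 B@1

Answer: x=0 y=4 z=9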